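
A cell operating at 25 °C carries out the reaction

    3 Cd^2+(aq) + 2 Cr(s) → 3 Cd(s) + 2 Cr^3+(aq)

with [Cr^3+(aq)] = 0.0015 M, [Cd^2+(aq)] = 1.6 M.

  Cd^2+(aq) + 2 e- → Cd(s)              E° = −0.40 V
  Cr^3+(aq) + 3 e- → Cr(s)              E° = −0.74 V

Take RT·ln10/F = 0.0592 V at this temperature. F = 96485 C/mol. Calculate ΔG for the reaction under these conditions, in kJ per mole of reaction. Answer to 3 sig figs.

E°cell = −0.40 − (−0.74) = +0.34 V; the balanced reaction transfers n = 6 electrons.
Q = [Cr^3+(aq)]^2 / [Cd^2+(aq)]^3 = 5.49×10^−7, so log Q = −6.260 and E = +0.34 − (0.0592/6)(−6.260) = +0.4018 V.
Finally ΔG = −nFE = −(6)(96485 C/mol)(+0.4018 V) = −233 kJ/mol.

−233 kJ/mol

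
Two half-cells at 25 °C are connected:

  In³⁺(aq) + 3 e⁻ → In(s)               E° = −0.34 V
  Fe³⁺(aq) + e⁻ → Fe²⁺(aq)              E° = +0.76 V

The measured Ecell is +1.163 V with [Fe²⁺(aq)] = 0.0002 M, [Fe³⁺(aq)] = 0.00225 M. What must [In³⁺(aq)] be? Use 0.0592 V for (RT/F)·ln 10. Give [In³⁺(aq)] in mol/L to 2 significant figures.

0.91 M

Fe³⁺/Fe²⁺ is the cathode (higher E°); E°cell = +0.76 − (−0.34) = +1.10 V with n = 3.
From the Nernst equation, log Q = n(E° − E)/0.0592 = 3·(+1.10 − (+1.163))/0.0592 = −3.193.
Balancing electrons gives 3 Fe³⁺(aq) + In(s) → 3 Fe²⁺(aq) + In³⁺(aq); thus Q = ([Fe²⁺(aq)]^3·[In³⁺(aq)]) / [Fe³⁺(aq)]^3.
Substituting the known concentrations and solving, log [In³⁺(aq)] = −0.040 and [In³⁺(aq)] = 0.91 M.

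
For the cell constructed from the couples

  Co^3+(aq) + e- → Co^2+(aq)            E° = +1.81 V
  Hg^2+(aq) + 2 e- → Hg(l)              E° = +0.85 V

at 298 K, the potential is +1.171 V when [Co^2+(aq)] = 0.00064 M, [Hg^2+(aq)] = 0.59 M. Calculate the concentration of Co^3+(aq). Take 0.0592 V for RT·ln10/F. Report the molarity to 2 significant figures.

1.8 M

Co³⁺/Co²⁺ is the cathode (higher E°); E°cell = +1.81 − (+0.85) = +0.96 V with n = 2.
From the Nernst equation, log Q = n(E° − E)/0.0592 = 2·(+0.96 − (+1.171))/0.0592 = −7.128.
The balanced reaction is 2 Co^3+(aq) + Hg(l) → 2 Co^2+(aq) + Hg^2+(aq), so Q = ([Co^2+(aq)]^2·[Hg^2+(aq)]) / [Co^3+(aq)]^2.
Isolating [Co^3+(aq)] in Q = 10^{−7.128} yields log [Co^3+(aq)] = 0.256, i.e. 1.8 M.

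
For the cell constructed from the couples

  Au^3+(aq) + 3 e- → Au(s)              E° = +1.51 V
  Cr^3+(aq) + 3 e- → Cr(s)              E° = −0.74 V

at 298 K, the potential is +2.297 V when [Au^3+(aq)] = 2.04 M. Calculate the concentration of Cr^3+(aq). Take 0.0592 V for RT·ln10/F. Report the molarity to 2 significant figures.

The Au³⁺/Au couple has the larger reduction potential, so it is the cathode: E°cell = +1.51 − (−0.74) = +2.25 V and n = 3.
From the Nernst equation, log Q = n(E° − E)/0.0592 = 3·(+2.25 − (+2.297))/0.0592 = −2.382.
Balancing electrons gives Au^3+(aq) + Cr(s) → Au(s) + Cr^3+(aq); thus Q = [Cr^3+(aq)] / [Au^3+(aq)].
Solving for the unknown gives log [Cr^3+(aq)] = −2.072, so [Cr^3+(aq)] ≈ 0.0085 M.

0.0085 M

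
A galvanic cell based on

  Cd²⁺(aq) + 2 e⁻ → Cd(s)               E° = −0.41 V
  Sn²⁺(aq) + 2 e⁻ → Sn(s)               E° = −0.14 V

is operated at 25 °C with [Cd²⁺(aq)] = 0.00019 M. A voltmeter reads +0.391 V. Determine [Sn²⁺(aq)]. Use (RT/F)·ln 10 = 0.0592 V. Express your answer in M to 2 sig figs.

Sn²⁺/Sn is the cathode (higher E°); E°cell = −0.14 − (−0.41) = +0.27 V with n = 2.
Since E = E° − (0.0592/n)·log Q, log Q = n(E° − E)/0.0592 = −4.088.
For Sn²⁺(aq) + Cd(s) → Sn(s) + Cd²⁺(aq), the reaction quotient is Q = [Cd²⁺(aq)] / [Sn²⁺(aq)].
Isolating [Sn²⁺(aq)] in Q = 10^{−4.088} yields log [Sn²⁺(aq)] = 0.367, i.e. 2.3 M.

2.3 M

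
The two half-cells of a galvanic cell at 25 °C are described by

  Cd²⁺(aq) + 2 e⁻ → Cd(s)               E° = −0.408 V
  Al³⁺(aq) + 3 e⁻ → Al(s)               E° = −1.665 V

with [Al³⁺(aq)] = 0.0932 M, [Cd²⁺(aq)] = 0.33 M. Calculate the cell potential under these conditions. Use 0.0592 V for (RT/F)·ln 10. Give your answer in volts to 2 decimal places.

The Cd²⁺/Cd couple has the more positive E°, so it is the cathode; Al³⁺/Al is the anode.
E°cell = −0.408 − (−1.665) = +1.257 V, with n = 6 electrons transferred.
For the overall reaction 3 Cd²⁺(aq) + 2 Al(s) → 3 Cd(s) + 2 Al³⁺(aq), Q = [Al³⁺(aq)]^2 / [Cd²⁺(aq)]^3 = 0.242, giving log Q = −0.617.
Applying E = E° − (RT ln10/nF)·log Q gives +1.257 − (0.0592/6)(−0.617) = +1.26 V.

+1.26 V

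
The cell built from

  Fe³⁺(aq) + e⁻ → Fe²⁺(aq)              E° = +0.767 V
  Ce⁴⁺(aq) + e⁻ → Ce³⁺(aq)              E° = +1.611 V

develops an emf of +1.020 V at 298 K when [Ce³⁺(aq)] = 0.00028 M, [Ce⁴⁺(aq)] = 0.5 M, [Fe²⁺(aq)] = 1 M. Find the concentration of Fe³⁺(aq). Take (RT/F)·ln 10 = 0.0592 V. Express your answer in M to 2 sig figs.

1.9 M

With Ce⁴⁺/Ce³⁺ at the cathode and Fe³⁺/Fe²⁺ at the anode, E°cell = +1.611 − (+0.767) = +0.844 V (n = 1).
Since E = E° − (0.0592/n)·log Q, log Q = n(E° − E)/0.0592 = −2.973.
Balancing electrons gives Ce⁴⁺(aq) + Fe²⁺(aq) → Ce³⁺(aq) + Fe³⁺(aq); thus Q = ([Ce³⁺(aq)]·[Fe³⁺(aq)]) / ([Ce⁴⁺(aq)]·[Fe²⁺(aq)]).
Solving for the unknown gives log [Fe³⁺(aq)] = 0.279, so [Fe³⁺(aq)] ≈ 1.9 M.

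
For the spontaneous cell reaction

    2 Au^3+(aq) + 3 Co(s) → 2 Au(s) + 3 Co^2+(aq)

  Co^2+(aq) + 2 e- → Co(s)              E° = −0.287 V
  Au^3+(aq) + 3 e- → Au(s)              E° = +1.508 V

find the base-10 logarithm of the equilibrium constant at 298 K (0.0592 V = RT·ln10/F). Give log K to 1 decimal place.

log K = 181.9

The Au³⁺/Au couple is reduced (cathode); E°cell = +1.508 − (−0.287) = +1.795 V with n = 6.
At equilibrium E = 0, so log K = nE°cell / 0.0592 = (6)(+1.795) / 0.0592 = 181.9.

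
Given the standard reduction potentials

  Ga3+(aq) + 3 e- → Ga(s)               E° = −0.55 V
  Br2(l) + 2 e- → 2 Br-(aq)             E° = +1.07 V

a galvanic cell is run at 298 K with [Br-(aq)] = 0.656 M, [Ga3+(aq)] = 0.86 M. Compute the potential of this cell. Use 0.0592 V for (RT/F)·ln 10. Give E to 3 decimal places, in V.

The Br₂/Br⁻ couple has the more positive E°, so it is the cathode; Ga³⁺/Ga is the anode.
E°cell = +1.07 − (−0.55) = +1.62 V, with n = 6 electrons transferred.
For the overall reaction 3 Br2(l) + 2 Ga(s) → 6 Br-(aq) + 2 Ga3+(aq), Q = [Br-(aq)]^6·[Ga3+(aq)]^2 = 0.0589, giving log Q = −1.230.
By the Nernst equation, E = +1.62 − (0.0592/6)·(−1.230) = +1.632 V.

+1.632 V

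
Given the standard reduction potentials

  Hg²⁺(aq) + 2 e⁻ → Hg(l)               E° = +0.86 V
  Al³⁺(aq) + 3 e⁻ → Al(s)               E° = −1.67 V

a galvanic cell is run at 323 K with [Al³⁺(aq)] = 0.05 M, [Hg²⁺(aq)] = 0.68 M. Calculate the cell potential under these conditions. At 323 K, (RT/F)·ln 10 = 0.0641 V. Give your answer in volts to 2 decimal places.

Hg²⁺/Hg is reduced (cathode, E° = +0.86 V) and Al³⁺/Al is oxidized (anode).
The standard potential is +0.86 − (−1.67) = +2.53 V and the balanced reaction transfers n = 6 electrons.
Balancing gives 3 Hg²⁺(aq) + 2 Al(s) → 3 Hg(l) + 2 Al³⁺(aq); hence Q = [Al³⁺(aq)]^2 / [Hg²⁺(aq)]^3 = 0.00795 (log Q = −2.100).
Applying E = E° − (RT ln10/nF)·log Q gives +2.53 − (0.0641/6)(−2.100) = +2.55 V.

+2.55 V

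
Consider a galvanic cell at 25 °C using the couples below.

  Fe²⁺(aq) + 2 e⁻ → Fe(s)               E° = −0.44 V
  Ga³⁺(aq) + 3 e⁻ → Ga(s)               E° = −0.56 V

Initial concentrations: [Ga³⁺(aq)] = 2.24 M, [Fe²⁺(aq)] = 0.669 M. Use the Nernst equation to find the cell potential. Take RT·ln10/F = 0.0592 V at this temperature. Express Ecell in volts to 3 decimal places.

+0.108 V

The Fe²⁺/Fe couple has the more positive E°, so it is the cathode; Ga³⁺/Ga is the anode.
E°cell = −0.44 − (−0.56) = +0.12 V, with n = 6 electrons transferred.
The balanced reaction is 3 Fe²⁺(aq) + 2 Ga(s) → 3 Fe(s) + 2 Ga³⁺(aq), so Q = [Ga³⁺(aq)]^2 / [Fe²⁺(aq)]^3 = 16.8 and log Q = 1.224.
Applying E = E° − (RT ln10/nF)·log Q gives +0.12 − (0.0592/6)(1.224) = +0.108 V.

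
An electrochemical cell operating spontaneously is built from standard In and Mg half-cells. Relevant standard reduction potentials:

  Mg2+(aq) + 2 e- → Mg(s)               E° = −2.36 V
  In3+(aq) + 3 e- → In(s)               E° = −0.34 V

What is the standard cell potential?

The In³⁺/In couple has the higher E°, so In ion is reduced (cathode) and Mg is oxidized (anode).
E°cell = E°(cathode) − E°(anode) = −0.34 − (−2.36) = +2.02 V.

+2.02 V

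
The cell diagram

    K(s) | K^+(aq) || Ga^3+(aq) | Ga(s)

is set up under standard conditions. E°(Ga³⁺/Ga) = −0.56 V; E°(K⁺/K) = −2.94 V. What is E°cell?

By convention the left-hand electrode in cell notation is the anode (oxidation) and the right-hand electrode is the cathode (reduction).
E°cell = E°(right) − E°(left) = −0.56 − (−2.94) = +2.38 V.

+2.38 V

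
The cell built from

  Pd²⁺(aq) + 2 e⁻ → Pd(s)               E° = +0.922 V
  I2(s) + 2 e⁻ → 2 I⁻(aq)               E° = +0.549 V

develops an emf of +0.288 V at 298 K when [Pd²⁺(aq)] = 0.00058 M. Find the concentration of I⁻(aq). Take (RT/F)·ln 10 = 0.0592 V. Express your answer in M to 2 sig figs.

1.5 M

Pd²⁺/Pd is the cathode (higher E°); E°cell = +0.922 − (+0.549) = +0.373 V with n = 2.
Rearranging E = E° − (0.0592/n)·log Q gives log Q = 2(+0.373 − (+0.288))/0.0592 = 2.872.
Balancing electrons gives Pd²⁺(aq) + 2 I⁻(aq) → Pd(s) + I2(s); thus Q = 1 / ([Pd²⁺(aq)]·[I⁻(aq)]^2).
Solving for the unknown gives log [I⁻(aq)] = 0.182, so [I⁻(aq)] ≈ 1.5 M.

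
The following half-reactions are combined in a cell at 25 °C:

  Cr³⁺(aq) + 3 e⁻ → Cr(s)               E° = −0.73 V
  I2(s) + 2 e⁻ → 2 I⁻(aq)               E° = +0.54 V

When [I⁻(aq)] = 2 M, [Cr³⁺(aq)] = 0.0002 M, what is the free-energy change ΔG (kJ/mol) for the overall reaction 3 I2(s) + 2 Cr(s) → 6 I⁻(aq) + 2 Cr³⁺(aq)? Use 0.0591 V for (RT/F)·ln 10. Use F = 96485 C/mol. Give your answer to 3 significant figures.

E°cell = +0.54 − (−0.73) = +1.27 V; the balanced reaction transfers n = 6 electrons.
Here Q = [I⁻(aq)]^6·[Cr³⁺(aq)]^2 = 2.56×10^−6 (log Q = −5.592), giving E = +1.27 − (0.0591/6)·(−5.592) = +1.3251 V.
ΔG = −nFE = −(6)(96485)(+1.3251) J/mol = −767 kJ/mol.

−767 kJ/mol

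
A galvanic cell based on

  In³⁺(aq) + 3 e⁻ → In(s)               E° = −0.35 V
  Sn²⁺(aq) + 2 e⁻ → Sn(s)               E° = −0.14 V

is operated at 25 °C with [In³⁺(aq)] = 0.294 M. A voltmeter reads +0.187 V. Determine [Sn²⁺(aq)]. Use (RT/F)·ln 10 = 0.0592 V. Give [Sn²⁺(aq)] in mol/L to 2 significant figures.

0.074 M

With Sn²⁺/Sn at the cathode and In³⁺/In at the anode, E°cell = −0.14 − (−0.35) = +0.21 V (n = 6).
From the Nernst equation, log Q = n(E° − E)/0.0592 = 6·(+0.21 − (+0.187))/0.0592 = 2.331.
For 3 Sn²⁺(aq) + 2 In(s) → 3 Sn(s) + 2 In³⁺(aq), the reaction quotient is Q = [In³⁺(aq)]^2 / [Sn²⁺(aq)]^3.
Solving for the unknown gives log [Sn²⁺(aq)] = −1.131, so [Sn²⁺(aq)] ≈ 0.074 M.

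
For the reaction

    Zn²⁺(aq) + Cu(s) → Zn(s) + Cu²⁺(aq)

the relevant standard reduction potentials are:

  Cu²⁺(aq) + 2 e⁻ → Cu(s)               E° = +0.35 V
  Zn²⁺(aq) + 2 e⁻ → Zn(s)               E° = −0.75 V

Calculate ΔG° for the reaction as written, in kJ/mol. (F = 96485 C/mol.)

In the reaction as written Zn²⁺(aq) is reduced, so the Zn²⁺/Zn couple is the cathode and Cu²⁺/Cu is the anode.
E°cell = −0.75 − (+0.35) = −1.10 V; balancing electrons gives n = 2.
ΔG° = −nFE°cell = −(2)(96485)(−1.10) J/mol = +212 kJ/mol.

+212 kJ/mol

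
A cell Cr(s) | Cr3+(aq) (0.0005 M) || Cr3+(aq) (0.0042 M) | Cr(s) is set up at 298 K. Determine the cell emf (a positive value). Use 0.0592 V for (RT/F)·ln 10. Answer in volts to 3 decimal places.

0.018 V

For a concentration cell E°cell = 0, since both electrodes use the same couple.
The compartment with the higher Cr3+(aq) concentration (0.0042 M) acts as the cathode; ions are reduced there and produced at the dilute (0.0005 M) anode.
With n = 3, Ecell = −(0.0592/3)·log([dilute]/[conc]) = −(0.0592/3)·log(0.0005/0.0042) = +0.018 V.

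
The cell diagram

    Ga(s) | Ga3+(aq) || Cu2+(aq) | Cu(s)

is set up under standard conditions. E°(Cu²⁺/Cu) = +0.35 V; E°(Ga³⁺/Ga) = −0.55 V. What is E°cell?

+0.90 V

By convention the left-hand electrode in cell notation is the anode (oxidation) and the right-hand electrode is the cathode (reduction).
E°cell = E°(right) − E°(left) = +0.35 − (−0.55) = +0.90 V.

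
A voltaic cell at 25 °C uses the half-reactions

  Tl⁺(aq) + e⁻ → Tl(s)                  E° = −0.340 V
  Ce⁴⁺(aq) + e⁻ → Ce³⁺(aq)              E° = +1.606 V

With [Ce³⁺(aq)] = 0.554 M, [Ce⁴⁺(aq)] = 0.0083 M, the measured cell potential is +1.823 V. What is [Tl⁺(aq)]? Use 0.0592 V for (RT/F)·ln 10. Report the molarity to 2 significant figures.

With Ce⁴⁺/Ce³⁺ at the cathode and Tl⁺/Tl at the anode, E°cell = +1.606 − (−0.340) = +1.946 V (n = 1).
Since E = E° − (0.0592/n)·log Q, log Q = n(E° − E)/0.0592 = 2.078.
For Ce⁴⁺(aq) + Tl(s) → Ce³⁺(aq) + Tl⁺(aq), the reaction quotient is Q = ([Ce³⁺(aq)]·[Tl⁺(aq)]) / [Ce⁴⁺(aq)].
Isolating [Tl⁺(aq)] in Q = 10^{2.078} yields log [Tl⁺(aq)] = 0.254, i.e. 1.8 M.

1.8 M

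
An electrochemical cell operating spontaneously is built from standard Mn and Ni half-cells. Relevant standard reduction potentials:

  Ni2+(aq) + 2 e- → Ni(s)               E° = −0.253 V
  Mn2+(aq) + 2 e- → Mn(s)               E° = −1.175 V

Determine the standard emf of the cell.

The Ni²⁺/Ni couple has the higher E°, so Ni ion is reduced (cathode) and Mn is oxidized (anode).
E°cell = E°(cathode) − E°(anode) = −0.253 − (−1.175) = +0.922 V.

+0.922 V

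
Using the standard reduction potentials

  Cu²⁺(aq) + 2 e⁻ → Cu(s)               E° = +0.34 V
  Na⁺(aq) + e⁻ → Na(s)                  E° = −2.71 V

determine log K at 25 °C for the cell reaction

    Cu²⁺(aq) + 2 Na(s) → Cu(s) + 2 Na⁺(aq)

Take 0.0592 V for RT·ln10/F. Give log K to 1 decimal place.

log K = 103.0

The Cu²⁺/Cu couple is reduced (cathode); E°cell = +0.34 − (−2.71) = +3.05 V with n = 2.
At equilibrium E = 0, so log K = nE°cell / 0.0592 = (2)(+3.05) / 0.0592 = 103.0.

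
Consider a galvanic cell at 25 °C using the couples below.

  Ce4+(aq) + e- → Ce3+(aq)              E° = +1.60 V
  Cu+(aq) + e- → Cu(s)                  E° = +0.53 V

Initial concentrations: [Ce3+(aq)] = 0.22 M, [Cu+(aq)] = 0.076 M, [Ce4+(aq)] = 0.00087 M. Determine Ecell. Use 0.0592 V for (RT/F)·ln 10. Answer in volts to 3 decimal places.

Since E°(Ce⁴⁺/Ce³⁺) > E°(Cu⁺/Cu), Ce⁴⁺/Ce³⁺ serves as the cathode.
E°cell = E°cat − E°an = +1.60 − (+0.53) = +1.07 V; n = 1.
Balancing gives Ce4+(aq) + Cu(s) → Ce3+(aq) + Cu+(aq); hence Q = ([Ce3+(aq)]·[Cu+(aq)]) / [Ce4+(aq)] = 19.2 (log Q = 1.284).
Applying E = E° − (RT ln10/nF)·log Q gives +1.07 − (0.0592/1)(1.284) = +0.994 V.

+0.994 V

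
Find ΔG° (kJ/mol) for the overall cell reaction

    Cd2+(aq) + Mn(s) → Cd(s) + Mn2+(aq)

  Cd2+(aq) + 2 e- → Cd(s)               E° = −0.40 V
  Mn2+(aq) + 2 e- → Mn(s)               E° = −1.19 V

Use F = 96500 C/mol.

In the reaction as written Cd2+(aq) is reduced, so the Cd²⁺/Cd couple is the cathode and Mn²⁺/Mn is the anode.
E°cell = −0.40 − (−1.19) = +0.79 V; balancing electrons gives n = 2.
ΔG° = −nFE°cell = −(2)(96500)(+0.79) J/mol = −152 kJ/mol.

−152 kJ/mol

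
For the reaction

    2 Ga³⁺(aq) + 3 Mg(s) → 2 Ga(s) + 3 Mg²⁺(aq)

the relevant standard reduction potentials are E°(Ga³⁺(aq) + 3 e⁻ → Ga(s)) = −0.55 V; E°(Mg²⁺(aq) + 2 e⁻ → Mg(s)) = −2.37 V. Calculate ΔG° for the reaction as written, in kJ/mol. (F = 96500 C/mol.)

−1054 kJ/mol

In the reaction as written Ga³⁺(aq) is reduced, so the Ga³⁺/Ga couple is the cathode and Mg²⁺/Mg is the anode.
E°cell = −0.55 − (−2.37) = +1.82 V; balancing electrons gives n = 6.
ΔG° = −nFE°cell = −(6)(96500)(+1.82) J/mol = −1054 kJ/mol.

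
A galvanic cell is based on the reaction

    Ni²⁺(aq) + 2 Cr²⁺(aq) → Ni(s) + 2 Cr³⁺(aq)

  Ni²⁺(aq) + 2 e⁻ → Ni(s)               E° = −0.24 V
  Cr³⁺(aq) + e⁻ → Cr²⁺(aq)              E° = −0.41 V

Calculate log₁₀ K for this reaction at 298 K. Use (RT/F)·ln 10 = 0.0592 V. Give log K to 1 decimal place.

The Ni²⁺/Ni couple is reduced (cathode); E°cell = −0.24 − (−0.41) = +0.17 V with n = 2.
At equilibrium E = 0, so log K = nE°cell / 0.0592 = (2)(+0.17) / 0.0592 = 5.7.

log K = 5.7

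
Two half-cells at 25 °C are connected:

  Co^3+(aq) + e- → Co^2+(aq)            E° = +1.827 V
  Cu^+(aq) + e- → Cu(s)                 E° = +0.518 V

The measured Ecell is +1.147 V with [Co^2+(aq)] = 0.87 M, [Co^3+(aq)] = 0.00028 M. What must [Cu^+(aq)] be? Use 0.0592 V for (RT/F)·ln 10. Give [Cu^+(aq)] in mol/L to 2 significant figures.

The Co³⁺/Co²⁺ couple has the larger reduction potential, so it is the cathode: E°cell = +1.827 − (+0.518) = +1.309 V and n = 1.
Rearranging E = E° − (0.0592/n)·log Q gives log Q = 1(+1.309 − (+1.147))/0.0592 = 2.736.
Balancing electrons gives Co^3+(aq) + Cu(s) → Co^2+(aq) + Cu^+(aq); thus Q = ([Co^2+(aq)]·[Cu^+(aq)]) / [Co^3+(aq)].
Solving for the unknown gives log [Cu^+(aq)] = −0.756, so [Cu^+(aq)] ≈ 0.18 M.

0.18 M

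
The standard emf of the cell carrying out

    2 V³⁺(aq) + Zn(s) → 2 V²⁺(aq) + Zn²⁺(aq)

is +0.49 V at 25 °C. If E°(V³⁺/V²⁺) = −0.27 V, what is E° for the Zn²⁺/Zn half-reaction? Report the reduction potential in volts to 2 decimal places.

In the reaction as written the V³⁺/V²⁺ couple is reduced (cathode) and Zn²⁺/Zn is oxidized (anode), so E°cell = E°(V³⁺/V²⁺) − E°(Zn²⁺/Zn).
E°(Zn²⁺/Zn) = E°(cathode) − E°cell = −0.27 − (+0.49) = −0.76 V.

−0.76 V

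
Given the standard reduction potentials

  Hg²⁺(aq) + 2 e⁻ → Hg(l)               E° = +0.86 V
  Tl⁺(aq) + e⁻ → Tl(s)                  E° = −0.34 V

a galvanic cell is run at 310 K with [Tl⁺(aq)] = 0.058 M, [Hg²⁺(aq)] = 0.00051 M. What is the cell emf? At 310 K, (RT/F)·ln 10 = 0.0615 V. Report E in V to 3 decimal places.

Hg²⁺/Hg is reduced (cathode, E° = +0.86 V) and Tl⁺/Tl is oxidized (anode).
E°cell = +0.86 − (−0.34) = +1.20 V, with n = 2 electrons transferred.
For the overall reaction Hg²⁺(aq) + 2 Tl(s) → Hg(l) + 2 Tl⁺(aq), Q = [Tl⁺(aq)]^2 / [Hg²⁺(aq)] = 6.6, giving log Q = 0.819.
Applying E = E° − (RT ln10/nF)·log Q gives +1.20 − (0.0615/2)(0.819) = +1.175 V.

+1.175 V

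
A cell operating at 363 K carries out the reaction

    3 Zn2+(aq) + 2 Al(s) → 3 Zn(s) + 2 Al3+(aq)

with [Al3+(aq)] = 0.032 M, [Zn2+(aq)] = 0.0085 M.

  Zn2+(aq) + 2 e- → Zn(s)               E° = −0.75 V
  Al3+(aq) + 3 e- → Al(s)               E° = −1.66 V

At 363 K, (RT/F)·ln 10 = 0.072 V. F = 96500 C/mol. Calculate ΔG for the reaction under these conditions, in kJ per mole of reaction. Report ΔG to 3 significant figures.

−504 kJ/mol

With Zn²⁺/Zn reduced at the cathode, E°cell = −0.75 − (−1.66) = +0.91 V and n = 6.
The reaction quotient is [Al3+(aq)]^2 / [Zn2+(aq)]^3 = 1.67×10^3; by Nernst, E = +0.91 − (0.072/6)(3.222) = +0.8713 V.
ΔG = −nFE = −(6)(96500)(+0.8713) J/mol = −504 kJ/mol.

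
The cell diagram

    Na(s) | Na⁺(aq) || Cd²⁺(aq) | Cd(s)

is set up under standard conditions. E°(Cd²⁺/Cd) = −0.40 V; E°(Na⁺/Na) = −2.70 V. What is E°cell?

By convention the left-hand electrode in cell notation is the anode (oxidation) and the right-hand electrode is the cathode (reduction).
E°cell = E°(right) − E°(left) = −0.40 − (−2.70) = +2.30 V.

+2.30 V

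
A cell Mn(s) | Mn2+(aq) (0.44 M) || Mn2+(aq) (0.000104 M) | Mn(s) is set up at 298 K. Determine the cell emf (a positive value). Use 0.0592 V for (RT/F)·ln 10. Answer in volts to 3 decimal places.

0.107 V

For a concentration cell E°cell = 0, since both electrodes use the same couple.
The compartment with the higher Mn2+(aq) concentration (0.44 M) acts as the cathode; ions are reduced there and produced at the dilute (0.000104 M) anode.
With n = 2, Ecell = −(0.0592/2)·log([dilute]/[conc]) = −(0.0592/2)·log(0.000104/0.44) = +0.107 V.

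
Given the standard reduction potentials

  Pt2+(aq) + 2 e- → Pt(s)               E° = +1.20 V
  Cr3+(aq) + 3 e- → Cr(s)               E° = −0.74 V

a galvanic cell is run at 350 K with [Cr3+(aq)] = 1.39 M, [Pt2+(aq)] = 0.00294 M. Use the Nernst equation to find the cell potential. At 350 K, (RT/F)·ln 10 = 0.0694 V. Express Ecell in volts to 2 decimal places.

Since E°(Pt²⁺/Pt) > E°(Cr³⁺/Cr), Pt²⁺/Pt serves as the cathode.
E°cell = E°cat − E°an = +1.20 − (−0.74) = +1.94 V; n = 6.
The balanced reaction is 3 Pt2+(aq) + 2 Cr(s) → 3 Pt(s) + 2 Cr3+(aq), so Q = [Cr3+(aq)]^2 / [Pt2+(aq)]^3 = 7.6×10^7 and log Q = 7.881.
By the Nernst equation, E = +1.94 − (0.0694/6)·(7.881) = +1.85 V.

+1.85 V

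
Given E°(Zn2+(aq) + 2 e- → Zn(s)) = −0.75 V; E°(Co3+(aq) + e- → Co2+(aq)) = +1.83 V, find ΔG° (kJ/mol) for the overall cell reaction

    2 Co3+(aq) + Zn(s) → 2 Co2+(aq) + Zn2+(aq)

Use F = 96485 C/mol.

In the reaction as written Co3+(aq) is reduced, so the Co³⁺/Co²⁺ couple is the cathode and Zn²⁺/Zn is the anode.
E°cell = +1.83 − (−0.75) = +2.58 V; balancing electrons gives n = 2.
ΔG° = −nFE°cell = −(2)(96485)(+2.58) J/mol = −498 kJ/mol.

−498 kJ/mol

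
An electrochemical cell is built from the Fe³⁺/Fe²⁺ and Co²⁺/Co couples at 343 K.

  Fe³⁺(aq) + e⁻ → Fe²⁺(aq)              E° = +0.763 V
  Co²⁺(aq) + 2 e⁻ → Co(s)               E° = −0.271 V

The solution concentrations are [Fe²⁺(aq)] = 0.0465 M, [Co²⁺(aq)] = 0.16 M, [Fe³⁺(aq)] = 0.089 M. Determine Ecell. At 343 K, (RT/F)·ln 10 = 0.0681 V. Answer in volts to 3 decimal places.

Since E°(Fe³⁺/Fe²⁺) > E°(Co²⁺/Co), Fe³⁺/Fe²⁺ serves as the cathode.
E°cell = E°cat − E°an = +0.763 − (−0.271) = +1.034 V; n = 2.
For the overall reaction 2 Fe³⁺(aq) + Co(s) → 2 Fe²⁺(aq) + Co²⁺(aq), Q = ([Fe²⁺(aq)]^2·[Co²⁺(aq)]) / [Fe³⁺(aq)]^2 = 0.0437, giving log Q = −1.360.
E = E° − (0.0681/n)·log Q = +1.034 − (0.0681/2)(−1.360) = +1.080 V.

+1.080 V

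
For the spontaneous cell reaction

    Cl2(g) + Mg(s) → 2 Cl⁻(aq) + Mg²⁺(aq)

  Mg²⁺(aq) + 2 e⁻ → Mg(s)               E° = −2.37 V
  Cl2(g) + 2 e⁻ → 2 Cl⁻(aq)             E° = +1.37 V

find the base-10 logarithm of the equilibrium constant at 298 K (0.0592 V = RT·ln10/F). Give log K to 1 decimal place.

The Cl₂/Cl⁻ couple is reduced (cathode); E°cell = +1.37 − (−2.37) = +3.74 V with n = 2.
At equilibrium E = 0, so log K = nE°cell / 0.0592 = (2)(+3.74) / 0.0592 = 126.4.

log K = 126.4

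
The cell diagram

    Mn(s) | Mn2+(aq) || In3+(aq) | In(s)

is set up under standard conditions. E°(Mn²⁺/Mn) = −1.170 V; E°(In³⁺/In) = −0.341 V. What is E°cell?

By convention the left-hand electrode in cell notation is the anode (oxidation) and the right-hand electrode is the cathode (reduction).
E°cell = E°(right) − E°(left) = −0.341 − (−1.170) = +0.829 V.

+0.829 V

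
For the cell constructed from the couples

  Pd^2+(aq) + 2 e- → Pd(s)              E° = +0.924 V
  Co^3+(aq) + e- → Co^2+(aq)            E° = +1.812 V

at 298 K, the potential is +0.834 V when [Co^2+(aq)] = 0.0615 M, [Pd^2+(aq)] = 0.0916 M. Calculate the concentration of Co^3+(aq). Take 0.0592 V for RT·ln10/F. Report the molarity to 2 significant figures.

Co³⁺/Co²⁺ is the cathode (higher E°); E°cell = +1.812 − (+0.924) = +0.888 V with n = 2.
From the Nernst equation, log Q = n(E° − E)/0.0592 = 2·(+0.888 − (+0.834))/0.0592 = 1.824.
Balancing electrons gives 2 Co^3+(aq) + Pd(s) → 2 Co^2+(aq) + Pd^2+(aq); thus Q = ([Co^2+(aq)]^2·[Pd^2+(aq)]) / [Co^3+(aq)]^2.
Substituting the known concentrations and solving, log [Co^3+(aq)] = −2.642 and [Co^3+(aq)] = 0.0023 M.

0.0023 M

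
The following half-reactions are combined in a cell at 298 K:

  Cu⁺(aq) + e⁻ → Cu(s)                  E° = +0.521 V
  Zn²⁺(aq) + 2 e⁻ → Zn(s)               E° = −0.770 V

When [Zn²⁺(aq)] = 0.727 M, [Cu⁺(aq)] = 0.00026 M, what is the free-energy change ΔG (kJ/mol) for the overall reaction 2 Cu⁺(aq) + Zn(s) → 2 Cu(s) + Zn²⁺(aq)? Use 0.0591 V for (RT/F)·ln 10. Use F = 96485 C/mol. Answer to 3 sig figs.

−209 kJ/mol

The standard cell potential is +0.521 − (−0.770) = +1.291 V, with n = 2 electrons in the balanced equation.
Q = [Zn²⁺(aq)] / [Cu⁺(aq)]^2 = 1.08×10^7, so log Q = 7.032 and E = +1.291 − (0.0591/2)(7.032) = +1.0832 V.
Finally ΔG = −nFE = −(2)(96485 C/mol)(+1.0832 V) = −209 kJ/mol.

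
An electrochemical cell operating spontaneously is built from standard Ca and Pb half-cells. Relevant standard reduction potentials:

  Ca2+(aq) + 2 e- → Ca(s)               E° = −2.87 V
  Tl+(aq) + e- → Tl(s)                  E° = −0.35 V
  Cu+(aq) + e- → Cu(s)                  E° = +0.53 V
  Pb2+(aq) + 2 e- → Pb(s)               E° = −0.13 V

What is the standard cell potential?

The Pb²⁺/Pb couple has the higher E°, so Pb ion is reduced (cathode) and Ca is oxidized (anode).
E°cell = E°(cathode) − E°(anode) = −0.13 − (−2.87) = +2.74 V.

+2.74 V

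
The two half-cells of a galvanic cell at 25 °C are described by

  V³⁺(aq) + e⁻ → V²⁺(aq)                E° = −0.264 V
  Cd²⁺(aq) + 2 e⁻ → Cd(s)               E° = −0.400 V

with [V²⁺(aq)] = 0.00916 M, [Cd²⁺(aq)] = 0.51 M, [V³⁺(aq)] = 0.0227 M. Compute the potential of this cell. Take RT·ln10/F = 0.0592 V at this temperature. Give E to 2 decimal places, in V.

+0.17 V

Since E°(V³⁺/V²⁺) > E°(Cd²⁺/Cd), V³⁺/V²⁺ serves as the cathode.
E°cell = E°cat − E°an = −0.264 − (−0.400) = +0.136 V; n = 2.
Balancing gives 2 V³⁺(aq) + Cd(s) → 2 V²⁺(aq) + Cd²⁺(aq); hence Q = ([V²⁺(aq)]^2·[Cd²⁺(aq)]) / [V³⁺(aq)]^2 = 0.083 (log Q = −1.081).
Applying E = E° − (RT ln10/nF)·log Q gives +0.136 − (0.0592/2)(−1.081) = +0.17 V.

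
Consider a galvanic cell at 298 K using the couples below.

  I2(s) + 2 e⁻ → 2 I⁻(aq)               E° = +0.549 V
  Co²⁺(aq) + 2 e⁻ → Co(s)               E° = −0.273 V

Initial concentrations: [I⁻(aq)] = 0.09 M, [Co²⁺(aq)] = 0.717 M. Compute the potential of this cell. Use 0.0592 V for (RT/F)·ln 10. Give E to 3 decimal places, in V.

+0.888 V

I₂/I⁻ is reduced (cathode, E° = +0.549 V) and Co²⁺/Co is oxidized (anode).
The standard potential is +0.549 − (−0.273) = +0.822 V and the balanced reaction transfers n = 2 electrons.
Balancing gives I2(s) + Co(s) → 2 I⁻(aq) + Co²⁺(aq); hence Q = [I⁻(aq)]^2·[Co²⁺(aq)] = 0.00581 (log Q = −2.236).
E = E° − (0.0592/n)·log Q = +0.822 − (0.0592/2)(−2.236) = +0.888 V.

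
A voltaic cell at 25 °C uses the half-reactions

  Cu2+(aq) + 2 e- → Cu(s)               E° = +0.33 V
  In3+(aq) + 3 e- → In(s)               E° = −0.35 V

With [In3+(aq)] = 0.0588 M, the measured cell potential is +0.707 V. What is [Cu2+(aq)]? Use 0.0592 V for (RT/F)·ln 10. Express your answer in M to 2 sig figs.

Cu²⁺/Cu is the cathode (higher E°); E°cell = +0.33 − (−0.35) = +0.68 V with n = 6.
Rearranging E = E° − (0.0592/n)·log Q gives log Q = 6(+0.68 − (+0.707))/0.0592 = −2.736.
Balancing electrons gives 3 Cu2+(aq) + 2 In(s) → 3 Cu(s) + 2 In3+(aq); thus Q = [In3+(aq)]^2 / [Cu2+(aq)]^3.
Isolating [Cu2+(aq)] in Q = 10^{−2.736} yields log [Cu2+(aq)] = 0.092, i.e. 1.2 M.

1.2 M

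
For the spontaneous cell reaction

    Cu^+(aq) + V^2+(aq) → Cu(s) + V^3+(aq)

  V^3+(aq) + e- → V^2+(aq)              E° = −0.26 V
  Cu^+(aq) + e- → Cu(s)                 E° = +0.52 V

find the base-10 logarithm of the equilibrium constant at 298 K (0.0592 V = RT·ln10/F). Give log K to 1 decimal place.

log K = 13.2

The Cu⁺/Cu couple is reduced (cathode); E°cell = +0.52 − (−0.26) = +0.78 V with n = 1.
At equilibrium E = 0, so log K = nE°cell / 0.0592 = (1)(+0.78) / 0.0592 = 13.2.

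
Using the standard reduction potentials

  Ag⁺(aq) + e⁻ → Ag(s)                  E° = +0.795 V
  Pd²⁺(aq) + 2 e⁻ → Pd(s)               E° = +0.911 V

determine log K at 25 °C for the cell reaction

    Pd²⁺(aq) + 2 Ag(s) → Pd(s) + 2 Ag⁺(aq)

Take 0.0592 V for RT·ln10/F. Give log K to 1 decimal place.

log K = 3.9

The Pd²⁺/Pd couple is reduced (cathode); E°cell = +0.911 − (+0.795) = +0.116 V with n = 2.
At equilibrium E = 0, so log K = nE°cell / 0.0592 = (2)(+0.116) / 0.0592 = 3.9.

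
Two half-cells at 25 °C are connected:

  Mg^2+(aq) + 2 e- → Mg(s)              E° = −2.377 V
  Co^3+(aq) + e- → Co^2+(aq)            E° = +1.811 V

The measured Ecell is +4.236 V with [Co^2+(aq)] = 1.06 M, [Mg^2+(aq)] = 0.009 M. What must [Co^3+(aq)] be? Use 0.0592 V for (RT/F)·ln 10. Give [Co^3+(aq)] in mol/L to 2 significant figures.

Co³⁺/Co²⁺ is the cathode (higher E°); E°cell = +1.811 − (−2.377) = +4.188 V with n = 2.
Since E = E° − (0.0592/n)·log Q, log Q = n(E° − E)/0.0592 = −1.622.
Balancing electrons gives 2 Co^3+(aq) + Mg(s) → 2 Co^2+(aq) + Mg^2+(aq); thus Q = ([Co^2+(aq)]^2·[Mg^2+(aq)]) / [Co^3+(aq)]^2.
Isolating [Co^3+(aq)] in Q = 10^{−1.622} yields log [Co^3+(aq)] = −0.187, i.e. 0.65 M.

0.65 M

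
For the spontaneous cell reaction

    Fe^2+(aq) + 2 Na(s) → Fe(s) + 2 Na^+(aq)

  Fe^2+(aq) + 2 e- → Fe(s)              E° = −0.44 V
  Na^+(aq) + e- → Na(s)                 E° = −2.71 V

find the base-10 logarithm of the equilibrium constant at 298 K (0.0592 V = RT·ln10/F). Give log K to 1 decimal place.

log K = 76.7

The Fe²⁺/Fe couple is reduced (cathode); E°cell = −0.44 − (−2.71) = +2.27 V with n = 2.
At equilibrium E = 0, so log K = nE°cell / 0.0592 = (2)(+2.27) / 0.0592 = 76.7.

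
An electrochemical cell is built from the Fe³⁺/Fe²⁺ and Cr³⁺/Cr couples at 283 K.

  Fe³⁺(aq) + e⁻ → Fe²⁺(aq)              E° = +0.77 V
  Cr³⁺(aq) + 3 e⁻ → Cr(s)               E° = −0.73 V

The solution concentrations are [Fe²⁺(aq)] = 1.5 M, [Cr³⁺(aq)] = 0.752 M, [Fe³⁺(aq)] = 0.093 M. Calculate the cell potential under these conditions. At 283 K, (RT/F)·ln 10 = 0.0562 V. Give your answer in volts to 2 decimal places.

+1.43 V

Fe³⁺/Fe²⁺ is reduced (cathode, E° = +0.77 V) and Cr³⁺/Cr is oxidized (anode).
E°cell = E°cat − E°an = +0.77 − (−0.73) = +1.50 V; n = 3.
The balanced reaction is 3 Fe³⁺(aq) + Cr(s) → 3 Fe²⁺(aq) + Cr³⁺(aq), so Q = ([Fe²⁺(aq)]^3·[Cr³⁺(aq)]) / [Fe³⁺(aq)]^3 = 3.16×10^3 and log Q = 3.499.
By the Nernst equation, E = +1.50 − (0.0562/3)·(3.499) = +1.43 V.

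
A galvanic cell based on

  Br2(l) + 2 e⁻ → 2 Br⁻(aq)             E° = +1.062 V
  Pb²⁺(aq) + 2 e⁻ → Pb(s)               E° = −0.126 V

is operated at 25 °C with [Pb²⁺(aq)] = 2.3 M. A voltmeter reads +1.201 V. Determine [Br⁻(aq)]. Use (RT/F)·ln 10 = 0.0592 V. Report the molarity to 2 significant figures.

0.40 M

Br₂/Br⁻ is the cathode (higher E°); E°cell = +1.062 − (−0.126) = +1.188 V with n = 2.
Rearranging E = E° − (0.0592/n)·log Q gives log Q = 2(+1.188 − (+1.201))/0.0592 = −0.439.
Balancing electrons gives Br2(l) + Pb(s) → 2 Br⁻(aq) + Pb²⁺(aq); thus Q = [Br⁻(aq)]^2·[Pb²⁺(aq)].
Isolating [Br⁻(aq)] in Q = 10^{−0.439} yields log [Br⁻(aq)] = −0.400, i.e. 0.40 M.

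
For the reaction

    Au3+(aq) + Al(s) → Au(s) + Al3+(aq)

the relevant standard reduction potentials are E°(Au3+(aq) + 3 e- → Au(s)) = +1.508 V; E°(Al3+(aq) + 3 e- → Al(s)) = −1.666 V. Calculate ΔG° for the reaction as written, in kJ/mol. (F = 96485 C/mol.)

−919 kJ/mol

In the reaction as written Au3+(aq) is reduced, so the Au³⁺/Au couple is the cathode and Al³⁺/Al is the anode.
E°cell = +1.508 − (−1.666) = +3.174 V; balancing electrons gives n = 3.
ΔG° = −nFE°cell = −(3)(96485)(+3.174) J/mol = −919 kJ/mol.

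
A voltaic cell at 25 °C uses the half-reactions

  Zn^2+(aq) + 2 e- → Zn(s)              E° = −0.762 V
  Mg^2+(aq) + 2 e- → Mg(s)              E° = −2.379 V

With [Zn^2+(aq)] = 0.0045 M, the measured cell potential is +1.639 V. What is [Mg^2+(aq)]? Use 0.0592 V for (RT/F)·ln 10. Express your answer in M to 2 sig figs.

0.00081 M

Zn²⁺/Zn is the cathode (higher E°); E°cell = −0.762 − (−2.379) = +1.617 V with n = 2.
Since E = E° − (0.0592/n)·log Q, log Q = n(E° − E)/0.0592 = −0.743.
The balanced reaction is Zn^2+(aq) + Mg(s) → Zn(s) + Mg^2+(aq), so Q = [Mg^2+(aq)] / [Zn^2+(aq)].
Isolating [Mg^2+(aq)] in Q = 10^{−0.743} yields log [Mg^2+(aq)] = −3.090, i.e. 0.00081 M.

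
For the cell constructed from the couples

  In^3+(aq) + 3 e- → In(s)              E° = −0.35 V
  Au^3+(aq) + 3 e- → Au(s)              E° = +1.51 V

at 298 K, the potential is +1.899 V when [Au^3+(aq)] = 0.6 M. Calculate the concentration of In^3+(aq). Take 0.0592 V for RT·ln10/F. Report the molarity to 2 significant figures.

0.0063 M

The Au³⁺/Au couple has the larger reduction potential, so it is the cathode: E°cell = +1.51 − (−0.35) = +1.86 V and n = 3.
Since E = E° − (0.0592/n)·log Q, log Q = n(E° − E)/0.0592 = −1.976.
Balancing electrons gives Au^3+(aq) + In(s) → Au(s) + In^3+(aq); thus Q = [In^3+(aq)] / [Au^3+(aq)].
Isolating [In^3+(aq)] in Q = 10^{−1.976} yields log [In^3+(aq)] = −2.198, i.e. 0.0063 M.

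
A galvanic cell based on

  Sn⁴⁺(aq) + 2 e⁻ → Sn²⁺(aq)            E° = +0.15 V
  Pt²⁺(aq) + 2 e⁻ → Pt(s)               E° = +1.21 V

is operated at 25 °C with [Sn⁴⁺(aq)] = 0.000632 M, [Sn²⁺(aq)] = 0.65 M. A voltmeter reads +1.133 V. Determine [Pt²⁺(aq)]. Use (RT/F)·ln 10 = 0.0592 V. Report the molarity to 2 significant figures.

With Pt²⁺/Pt at the cathode and Sn⁴⁺/Sn²⁺ at the anode, E°cell = +1.21 − (+0.15) = +1.06 V (n = 2).
From the Nernst equation, log Q = n(E° − E)/0.0592 = 2·(+1.06 − (+1.133))/0.0592 = −2.466.
The balanced reaction is Pt²⁺(aq) + Sn²⁺(aq) → Pt(s) + Sn⁴⁺(aq), so Q = [Sn⁴⁺(aq)] / ([Pt²⁺(aq)]·[Sn²⁺(aq)]).
Isolating [Pt²⁺(aq)] in Q = 10^{−2.466} yields log [Pt²⁺(aq)] = −0.546, i.e. 0.28 M.

0.28 M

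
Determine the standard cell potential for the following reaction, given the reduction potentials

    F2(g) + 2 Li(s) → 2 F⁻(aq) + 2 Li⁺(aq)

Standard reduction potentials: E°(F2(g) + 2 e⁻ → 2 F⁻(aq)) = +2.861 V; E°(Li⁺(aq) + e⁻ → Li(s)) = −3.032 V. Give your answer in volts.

In the reaction as written, F2(g) is reduced (cathode) and Li⁺(aq) is produced by oxidation at the anode.
E°cell = E°(cathode) − E°(anode) = +2.861 − (−3.032) = +5.893 V.
The positive value indicates the reaction is spontaneous as written.

+5.893 V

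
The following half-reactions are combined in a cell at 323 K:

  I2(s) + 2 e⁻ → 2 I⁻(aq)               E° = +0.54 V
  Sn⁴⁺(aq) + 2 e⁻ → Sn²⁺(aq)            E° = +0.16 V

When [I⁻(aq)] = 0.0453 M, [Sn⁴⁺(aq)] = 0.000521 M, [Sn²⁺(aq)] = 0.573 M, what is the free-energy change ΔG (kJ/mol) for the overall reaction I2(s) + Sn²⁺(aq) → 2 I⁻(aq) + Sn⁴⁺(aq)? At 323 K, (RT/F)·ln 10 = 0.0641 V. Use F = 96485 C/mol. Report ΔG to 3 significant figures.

With I₂/I⁻ reduced at the cathode, E°cell = +0.54 − (+0.16) = +0.38 V and n = 2.
Here Q = ([I⁻(aq)]^2·[Sn⁴⁺(aq)]) / [Sn²⁺(aq)] = 1.87×10^−6 (log Q = −5.729), giving E = +0.38 − (0.0641/2)·(−5.729) = +0.5636 V.
Then ΔG = −nFE = −2 × 96485 × +0.5636 J/mol = −109 kJ/mol.

−109 kJ/mol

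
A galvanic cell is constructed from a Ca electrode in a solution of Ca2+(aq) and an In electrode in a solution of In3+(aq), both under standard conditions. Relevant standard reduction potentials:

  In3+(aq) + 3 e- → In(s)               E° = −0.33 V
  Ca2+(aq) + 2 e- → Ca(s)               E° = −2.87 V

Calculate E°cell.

+2.54 V

Of the two couples in this cell, the one with the more positive reduction potential is reduced at the cathode: here that is In³⁺/In (−0.33 V); Ca²⁺/Ca (−2.87 V) is the anode.
E°cell = E°(cathode) − E°(anode) = −0.33 − (−2.87) = +2.54 V.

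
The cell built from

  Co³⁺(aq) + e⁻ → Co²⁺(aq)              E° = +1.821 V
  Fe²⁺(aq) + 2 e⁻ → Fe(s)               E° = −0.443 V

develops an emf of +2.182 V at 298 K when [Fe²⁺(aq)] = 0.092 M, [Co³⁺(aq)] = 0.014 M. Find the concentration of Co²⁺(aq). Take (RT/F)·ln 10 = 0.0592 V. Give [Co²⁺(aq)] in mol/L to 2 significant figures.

The Co³⁺/Co²⁺ couple has the larger reduction potential, so it is the cathode: E°cell = +1.821 − (−0.443) = +2.264 V and n = 2.
Rearranging E = E° − (0.0592/n)·log Q gives log Q = 2(+2.264 − (+2.182))/0.0592 = 2.770.
For 2 Co³⁺(aq) + Fe(s) → 2 Co²⁺(aq) + Fe²⁺(aq), the reaction quotient is Q = ([Co²⁺(aq)]^2·[Fe²⁺(aq)]) / [Co³⁺(aq)]^2.
Substituting the known concentrations and solving, log [Co²⁺(aq)] = 0.049 and [Co²⁺(aq)] = 1.1 M.

1.1 M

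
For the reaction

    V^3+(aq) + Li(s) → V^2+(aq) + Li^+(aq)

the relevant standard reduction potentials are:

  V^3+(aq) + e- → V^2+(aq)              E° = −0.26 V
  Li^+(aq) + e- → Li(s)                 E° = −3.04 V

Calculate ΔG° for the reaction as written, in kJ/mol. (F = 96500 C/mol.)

−268 kJ/mol

In the reaction as written V^3+(aq) is reduced, so the V³⁺/V²⁺ couple is the cathode and Li⁺/Li is the anode.
E°cell = −0.26 − (−3.04) = +2.78 V; balancing electrons gives n = 1.
ΔG° = −nFE°cell = −(1)(96500)(+2.78) J/mol = −268 kJ/mol.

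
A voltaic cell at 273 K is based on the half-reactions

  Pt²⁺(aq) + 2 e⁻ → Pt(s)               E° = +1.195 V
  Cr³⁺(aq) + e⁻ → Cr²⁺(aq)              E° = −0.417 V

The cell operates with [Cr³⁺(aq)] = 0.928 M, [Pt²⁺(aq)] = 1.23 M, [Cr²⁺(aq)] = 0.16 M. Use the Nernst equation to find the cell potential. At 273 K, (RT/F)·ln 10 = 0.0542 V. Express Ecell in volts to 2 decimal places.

Pt²⁺/Pt is reduced (cathode, E° = +1.195 V) and Cr³⁺/Cr²⁺ is oxidized (anode).
E°cell = E°cat − E°an = +1.195 − (−0.417) = +1.612 V; n = 2.
The balanced reaction is Pt²⁺(aq) + 2 Cr²⁺(aq) → Pt(s) + 2 Cr³⁺(aq), so Q = [Cr³⁺(aq)]^2 / ([Pt²⁺(aq)]·[Cr²⁺(aq)]^2) = 27.3 and log Q = 1.437.
By the Nernst equation, E = +1.612 − (0.0542/2)·(1.437) = +1.57 V.

+1.57 V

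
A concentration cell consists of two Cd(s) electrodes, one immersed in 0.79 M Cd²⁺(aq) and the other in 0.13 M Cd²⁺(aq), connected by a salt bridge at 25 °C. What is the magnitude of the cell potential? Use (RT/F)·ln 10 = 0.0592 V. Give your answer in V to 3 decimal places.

0.023 V

For a concentration cell E°cell = 0, since both electrodes use the same couple.
The compartment with the higher Cd²⁺(aq) concentration (0.79 M) acts as the cathode; ions are reduced there and produced at the dilute (0.13 M) anode.
With n = 2, Ecell = −(0.0592/2)·log([dilute]/[conc]) = −(0.0592/2)·log(0.13/0.79) = +0.023 V.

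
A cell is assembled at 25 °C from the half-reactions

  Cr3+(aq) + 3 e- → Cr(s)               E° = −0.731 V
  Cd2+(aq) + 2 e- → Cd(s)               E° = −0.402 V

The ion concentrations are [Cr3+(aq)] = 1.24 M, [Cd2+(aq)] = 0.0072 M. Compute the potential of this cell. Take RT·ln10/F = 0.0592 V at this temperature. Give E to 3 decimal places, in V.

+0.264 V

The Cd²⁺/Cd couple has the more positive E°, so it is the cathode; Cr³⁺/Cr is the anode.
E°cell = E°cat − E°an = −0.402 − (−0.731) = +0.329 V; n = 6.
Balancing gives 3 Cd2+(aq) + 2 Cr(s) → 3 Cd(s) + 2 Cr3+(aq); hence Q = [Cr3+(aq)]^2 / [Cd2+(aq)]^3 = 4.12×10^6 (log Q = 6.615).
By the Nernst equation, E = +0.329 − (0.0592/6)·(6.615) = +0.264 V.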